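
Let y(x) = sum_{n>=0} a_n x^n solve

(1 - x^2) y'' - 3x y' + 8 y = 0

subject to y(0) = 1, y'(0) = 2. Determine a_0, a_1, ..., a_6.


Ansatz: y(x) = sum_{n>=0} a_n x^n, so y'(x) = sum_{n>=1} n a_n x^(n-1) and y''(x) = sum_{n>=2} n(n-1) a_n x^(n-2).
Substitute into P(x) y'' + Q(x) y' + R(x) y = 0 with P(x) = 1 - x^2, Q(x) = -3x, R(x) = 8, and match powers of x.
Initial conditions: a_0 = 1, a_1 = 2.
Setting the coefficient of each power of x to zero and solving order by order (substituting the coefficients already found):
  x^0: 2 a_2 + 8 a_0 = 0  ->  2 a_2 = -8 a_0 = -8  ->  a_2 = -4
  x^1: 6 a_3 + 5 a_1 = 0  ->  6 a_3 = -5 a_1 = -10  ->  a_3 = -5/3
  x^2: 12 a_4 = 0  ->  a_4 = 0
  x^3: 20 a_5 - 7 a_3 = 0  ->  20 a_5 = 7 a_3 = -35/3  ->  a_5 = -7/12
  x^4: 30 a_6 - 16 a_4 = 0  ->  30 a_6 = 16 a_4 = 0  ->  a_6 = 0
Truncated series: y(x) = 1 + 2 x - 4 x^2 - (5/3) x^3 - (7/12) x^5 + O(x^7).

a_0 = 1; a_1 = 2; a_2 = -4; a_3 = -5/3; a_4 = 0; a_5 = -7/12; a_6 = 0


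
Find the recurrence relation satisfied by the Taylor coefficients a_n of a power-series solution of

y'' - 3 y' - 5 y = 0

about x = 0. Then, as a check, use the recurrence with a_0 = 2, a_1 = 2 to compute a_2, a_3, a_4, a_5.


Substitute y = sum_n a_n x^n.
y''(x) has coefficient (n+2)(n+1) a_{n+2} at x^n;
-3 y'(x) has coefficient -3 (n+1) a_{n+1} at x^n;
-5 y(x) has coefficient -5 a_n at x^n.
Matching x^n: (n+2)(n+1) a_{n+2} - 3 (n+1) a_{n+1} - 5 a_n = 0.
Thus a_{n+2} = [3 (n+1) a_{n+1} + 5 a_n] / ((n+1)(n+2)).

Check with a_0 = 2, a_1 = 2 (apply the recurrence for n = 0, 1, 2, 3): a_0 = 2, a_1 = 2, a_2 = 8, a_3 = 29/3, a_4 = 127/12, a_5 = 263/30.

a_(n+2) = [3 (n+1) a_(n+1) + 5 a_n] / ((n+1)(n+2)); check: a_0 = 2, a_1 = 2, a_2 = 8, a_3 = 29/3, a_4 = 127/12, a_5 = 263/30


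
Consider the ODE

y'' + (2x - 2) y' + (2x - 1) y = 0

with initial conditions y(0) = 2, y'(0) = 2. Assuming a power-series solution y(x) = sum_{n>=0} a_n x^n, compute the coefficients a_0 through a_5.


Ansatz: y(x) = sum_{n>=0} a_n x^n, so y'(x) = sum_{n>=1} n a_n x^(n-1) and y''(x) = sum_{n>=2} n(n-1) a_n x^(n-2).
Substitute into P(x) y'' + Q(x) y' + R(x) y = 0 with P(x) = 1, Q(x) = 2x - 2, R(x) = 2x - 1, and match powers of x.
Initial conditions: a_0 = 2, a_1 = 2.
Setting the coefficient of each power of x to zero and solving order by order (substituting the coefficients already found):
  x^0: 2 a_2 - 2 a_1 - a_0 = 0  ->  2 a_2 = 2 a_1 + a_0 = 6  ->  a_2 = 3
  x^1: 6 a_3 - 4 a_2 + a_1 + 2 a_0 = 0  ->  6 a_3 = 4 a_2 - a_1 - 2 a_0 = 6  ->  a_3 = 1
  x^2: 12 a_4 - 6 a_3 + 3 a_2 + 2 a_1 = 0  ->  12 a_4 = 6 a_3 - 3 a_2 - 2 a_1 = -7  ->  a_4 = -7/12
  x^3: 20 a_5 - 8 a_4 + 5 a_3 + 2 a_2 = 0  ->  20 a_5 = 8 a_4 - 5 a_3 - 2 a_2 = -47/3  ->  a_5 = -47/60
Truncated series: y(x) = 2 + 2 x + 3 x^2 + x^3 - (7/12) x^4 - (47/60) x^5 + O(x^6).

a_0 = 2; a_1 = 2; a_2 = 3; a_3 = 1; a_4 = -7/12; a_5 = -47/60


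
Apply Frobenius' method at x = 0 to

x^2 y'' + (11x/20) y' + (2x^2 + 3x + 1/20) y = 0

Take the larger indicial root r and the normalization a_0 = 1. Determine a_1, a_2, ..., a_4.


Write in Frobenius form y'' + (p(x)/x) y' + (q(x)/x^2) y = 0:
  p(x) = 11/20,  q(x) = 2x^2 + 3x + 1/20.
Indicial equation: r(r-1) + (11/20) r + (1/20) = 0 -> roots r_1 = 1/4, r_2 = 1/5.
Take r = r_1 = 1/4. Let y(x) = x^r sum_{n>=0} a_n x^n with a_0 = 1.
Substitute y = x^r sum a_n x^n and match x^{r+n}. The recurrence is
  D(n) a_n + 3 a_{n-1} + 2 a_{n-2} = 0,  where D(n) = (r+n)(r+n-1) + (11/20)(r+n) + (1/20).
  a_n = [-3 a_{n-1} - 2 a_{n-2}] / D(n).
Since the indicial polynomial factors as (r - r_1)(r - r_2), D(n) = (r_1 + n - r_1)(r_1 + n - r_2) = n(n + 1/20).
Evaluating step by step (a_0 = 1):
  n = 1: D(1) = 1(1 + 1/20) = 21/20; numerator = -3(1) = -3; a_1 = (-3)/(21/20) = -20/7
  n = 2: D(2) = 2(2 + 1/20) = 41/10; numerator = -3(-20/7) - 2(1) = 46/7; a_2 = (46/7)/(41/10) = 460/287
  n = 3: D(3) = 3(3 + 1/20) = 183/20; numerator = -3(460/287) - 2(-20/7) = 260/287; a_3 = (260/287)/(183/20) = 5200/52521
  n = 4: D(4) = 4(4 + 1/20) = 81/5; numerator = -3(5200/52521) - 2(460/287) = -8760/2501; a_4 = (-8760/2501)/(81/5) = -14600/67527

r = 1/4; a_0 = 1; a_1 = -20/7; a_2 = 460/287; a_3 = 5200/52521; a_4 = -14600/67527


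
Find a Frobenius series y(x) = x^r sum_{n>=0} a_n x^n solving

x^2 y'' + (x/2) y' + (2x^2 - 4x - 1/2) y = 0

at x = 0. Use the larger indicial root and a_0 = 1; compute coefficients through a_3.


Write in Frobenius form y'' + (p(x)/x) y' + (q(x)/x^2) y = 0:
  p(x) = 1/2,  q(x) = 2x^2 - 4x - 1/2.
Indicial equation: r(r-1) + (1/2) r + (-1/2) = 0 -> roots r_1 = 1, r_2 = -1/2.
Take r = r_1 = 1. Let y(x) = x^r sum_{n>=0} a_n x^n with a_0 = 1.
Substitute y = x^r sum a_n x^n and match x^{r+n}. The recurrence is
  D(n) a_n - 4 a_{n-1} + 2 a_{n-2} = 0,  where D(n) = (r+n)(r+n-1) + (1/2)(r+n) + (-1/2).
  a_n = [4 a_{n-1} - 2 a_{n-2}] / D(n).
Since the indicial polynomial factors as (r - r_1)(r - r_2), D(n) = (r_1 + n - r_1)(r_1 + n - r_2) = n(n + 3/2).
Evaluating step by step (a_0 = 1):
  n = 1: D(1) = 1(1 + 3/2) = 5/2; numerator = 4(1) = 4; a_1 = (4)/(5/2) = 8/5
  n = 2: D(2) = 2(2 + 3/2) = 7; numerator = 4(8/5) - 2(1) = 22/5; a_2 = (22/5)/(7) = 22/35
  n = 3: D(3) = 3(3 + 3/2) = 27/2; numerator = 4(22/35) - 2(8/5) = -24/35; a_3 = (-24/35)/(27/2) = -16/315

r = 1; a_0 = 1; a_1 = 8/5; a_2 = 22/35; a_3 = -16/315


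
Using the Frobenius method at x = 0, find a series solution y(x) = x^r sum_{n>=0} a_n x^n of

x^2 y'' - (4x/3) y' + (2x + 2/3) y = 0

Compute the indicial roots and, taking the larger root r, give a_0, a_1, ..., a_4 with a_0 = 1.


Write in Frobenius form y'' + (p(x)/x) y' + (q(x)/x^2) y = 0:
  p(x) = -4/3,  q(x) = 2x + 2/3.
Indicial equation: r(r-1) + (-4/3) r + (2/3) = 0 -> roots r_1 = 2, r_2 = 1/3.
Take r = r_1 = 2. Let y(x) = x^r sum_{n>=0} a_n x^n with a_0 = 1.
Substitute y = x^r sum a_n x^n and match x^{r+n}. The recurrence is
  D(n) a_n + 2 a_{n-1} = 0,  where D(n) = (r+n)(r+n-1) + (-4/3)(r+n) + (2/3).
  a_n = -2 / D(n) * a_{n-1}.
Since the indicial polynomial factors as (r - r_1)(r - r_2), D(n) = (r_1 + n - r_1)(r_1 + n - r_2) = n(n + 5/3).
Evaluating step by step (a_0 = 1):
  n = 1: D(1) = 1(1 + 5/3) = 8/3; numerator = -2(1) = -2; a_1 = (-2)/(8/3) = -3/4
  n = 2: D(2) = 2(2 + 5/3) = 22/3; numerator = -2(-3/4) = 3/2; a_2 = (3/2)/(22/3) = 9/44
  n = 3: D(3) = 3(3 + 5/3) = 14; numerator = -2(9/44) = -9/22; a_3 = (-9/22)/(14) = -9/308
  n = 4: D(4) = 4(4 + 5/3) = 68/3; numerator = -2(-9/308) = 9/154; a_4 = (9/154)/(68/3) = 27/10472

r = 2; a_0 = 1; a_1 = -3/4; a_2 = 9/44; a_3 = -9/308; a_4 = 27/10472


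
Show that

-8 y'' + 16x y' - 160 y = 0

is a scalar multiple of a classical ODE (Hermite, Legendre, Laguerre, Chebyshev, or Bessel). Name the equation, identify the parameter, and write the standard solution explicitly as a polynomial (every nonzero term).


All three coefficients share the factor -8; dividing through by -8 gives  y'' - 2x y' + 20 y = 0.
This matches the Hermite equation y'' - 2x y' + 2n y = 0 with 2n = 20, so n = 10; the polynomial solution is H_10(x).
With y = sum_k a_k x^k, matching x^k gives (k+2)(k+1) a_{k+2} = 2(k - n) a_k = 2(k - 10) a_k. The right side vanishes at k = 10, so the series with the parity of 10 terminates at degree 10.
Standard normalization: leading coefficient of H_n is 2^n, so a_10 = 2^10 = 1024. Work downward with a_k = (k+1)(k+2) a_{k+2} / (2(k - n)):
  a_8 = (9)(10)(1024) / (2(8 - 10)) = 92160/(-4) = -23040
  a_6 = (7)(8)(-23040) / (2(6 - 10)) = -1290240/(-8) = 161280
  a_4 = (5)(6)(161280) / (2(4 - 10)) = 4838400/(-12) = -403200
  a_2 = (3)(4)(-403200) / (2(2 - 10)) = -4838400/(-16) = 302400
  a_0 = (1)(2)(302400) / (2(0 - 10)) = 604800/(-20) = -30240
Hence H_10(x) = 1024 x^10 - 23040 x^8 + 161280 x^6 - 403200 x^4 + 302400 x^2 - 30240.

H_10(x); series = 1024 x^10 - 23040 x^8 + 161280 x^6 - 403200 x^4 + 302400 x^2 - 30240


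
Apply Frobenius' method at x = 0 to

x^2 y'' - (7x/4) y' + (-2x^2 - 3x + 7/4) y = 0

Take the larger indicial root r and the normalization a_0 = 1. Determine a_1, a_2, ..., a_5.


Write in Frobenius form y'' + (p(x)/x) y' + (q(x)/x^2) y = 0:
  p(x) = -7/4,  q(x) = -2x^2 - 3x + 7/4.
Indicial equation: r(r-1) + (-7/4) r + (7/4) = 0 -> roots r_1 = 7/4, r_2 = 1.
Take r = r_1 = 7/4. Let y(x) = x^r sum_{n>=0} a_n x^n with a_0 = 1.
Substitute y = x^r sum a_n x^n and match x^{r+n}. The recurrence is
  D(n) a_n - 3 a_{n-1} - 2 a_{n-2} = 0,  where D(n) = (r+n)(r+n-1) + (-7/4)(r+n) + (7/4).
  a_n = [3 a_{n-1} + 2 a_{n-2}] / D(n).
Since the indicial polynomial factors as (r - r_1)(r - r_2), D(n) = (r_1 + n - r_1)(r_1 + n - r_2) = n(n + 3/4).
Evaluating step by step (a_0 = 1):
  n = 1: D(1) = 1(1 + 3/4) = 7/4; numerator = 3(1) = 3; a_1 = (3)/(7/4) = 12/7
  n = 2: D(2) = 2(2 + 3/4) = 11/2; numerator = 3(12/7) + 2(1) = 50/7; a_2 = (50/7)/(11/2) = 100/77
  n = 3: D(3) = 3(3 + 3/4) = 45/4; numerator = 3(100/77) + 2(12/7) = 564/77; a_3 = (564/77)/(45/4) = 752/1155
  n = 4: D(4) = 4(4 + 3/4) = 19; numerator = 3(752/1155) + 2(100/77) = 1752/385; a_4 = (1752/385)/(19) = 1752/7315
  n = 5: D(5) = 5(5 + 3/4) = 115/4; numerator = 3(1752/7315) + 2(752/1155) = 44344/21945; a_5 = (44344/21945)/(115/4) = 7712/109725

r = 7/4; a_0 = 1; a_1 = 12/7; a_2 = 100/77; a_3 = 752/1155; a_4 = 1752/7315; a_5 = 7712/109725


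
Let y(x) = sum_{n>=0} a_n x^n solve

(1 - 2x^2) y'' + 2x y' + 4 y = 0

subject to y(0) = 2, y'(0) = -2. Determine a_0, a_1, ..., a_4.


Ansatz: y(x) = sum_{n>=0} a_n x^n, so y'(x) = sum_{n>=1} n a_n x^(n-1) and y''(x) = sum_{n>=2} n(n-1) a_n x^(n-2).
Substitute into P(x) y'' + Q(x) y' + R(x) y = 0 with P(x) = 1 - 2x^2, Q(x) = 2x, R(x) = 4, and match powers of x.
Initial conditions: a_0 = 2, a_1 = -2.
Setting the coefficient of each power of x to zero and solving order by order (substituting the coefficients already found):
  x^0: 2 a_2 + 4 a_0 = 0  ->  2 a_2 = -4 a_0 = -8  ->  a_2 = -4
  x^1: 6 a_3 + 6 a_1 = 0  ->  6 a_3 = -6 a_1 = 12  ->  a_3 = 2
  x^2: 12 a_4 + 4 a_2 = 0  ->  12 a_4 = -4 a_2 = 16  ->  a_4 = 4/3
Truncated series: y(x) = 2 - 2 x - 4 x^2 + 2 x^3 + (4/3) x^4 + O(x^5).

a_0 = 2; a_1 = -2; a_2 = -4; a_3 = 2; a_4 = 4/3


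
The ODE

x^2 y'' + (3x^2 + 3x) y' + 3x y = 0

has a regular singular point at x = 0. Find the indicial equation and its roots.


Divide by x^2 to reach normal form y'' + P_1(x) y' + P_2(x) y = 0 with P_1(x) = 3 + 3/x and P_2(x) = 3/x.
x = 0 is a singular point because the y'-coefficient 3 + 3/x has a pole at x = 0 and the y-coefficient 3/x has a pole at x = 0.
It is a regular singular point because x P_1(x) = p(x) = 3x + 3 and x^2 P_2(x) = q(x) = 3x are polynomials, hence analytic at x = 0.
p(0) = 3,  q(0) = 0.
Indicial equation: r(r-1) + p(0) r + q(0) = 0, i.e. r^2 + (p(0) - 1) r + q(0) = 0, i.e. r^2 + 2 r = 0.
Discriminant: (2)^2 - 4(0) = 4, so r = (-2 ± 2)/2.
Solving: r_1 = 0, r_2 = -2.

indicial: r^2 + 2 r = 0; roots r_1 = 0, r_2 = -2


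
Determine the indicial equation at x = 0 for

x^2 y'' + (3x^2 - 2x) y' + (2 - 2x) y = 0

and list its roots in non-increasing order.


Divide by x^2 to reach normal form y'' + P_1(x) y' + P_2(x) y = 0 with P_1(x) = 3 - 2/x and P_2(x) = -2/x + 2/x^2.
x = 0 is a singular point because the y'-coefficient 3 - 2/x has a pole at x = 0 and the y-coefficient -2/x + 2/x^2 has a pole at x = 0.
It is a regular singular point because x P_1(x) = p(x) = 3x - 2 and x^2 P_2(x) = q(x) = 2 - 2x are polynomials, hence analytic at x = 0.
p(0) = -2,  q(0) = 2.
Indicial equation: r(r-1) + p(0) r + q(0) = 0, i.e. r^2 + (p(0) - 1) r + q(0) = 0, i.e. r^2 - 3 r + 2 = 0.
Discriminant: (-3)^2 - 4(2) = 1, so r = (3 ± 1)/2.
Solving: r_1 = 2, r_2 = 1.

indicial: r^2 - 3 r + 2 = 0; roots r_1 = 2, r_2 = 1


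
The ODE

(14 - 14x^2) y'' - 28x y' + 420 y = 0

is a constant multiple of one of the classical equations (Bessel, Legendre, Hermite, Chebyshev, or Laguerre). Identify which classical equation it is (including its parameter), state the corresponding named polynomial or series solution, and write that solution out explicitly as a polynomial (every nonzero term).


All three coefficients share the factor 14; dividing through by 14 gives  (1 - x^2) y'' - 2x y' + 30 y = 0.
This matches the Legendre equation (1 - x^2) y'' - 2x y' + n(n+1) y = 0 (note the -2x y' term) with n(n+1) = 30, so n = 5; the polynomial solution is P_5(x).
With y = sum_k a_k x^k, matching x^k gives (k+2)(k+1) a_{k+2} = [k(k+1) - n(n+1)] a_k = (k - 5)(k + 6) a_k. The right side vanishes at k = 5, so the series with the parity of 5 terminates at degree 5.
Standard normalization (P_n(1) = 1): leading coefficient (2n)!/(2^n (n!)^2) = 3628800/(32*14400) = 63/8, so a_5 = 63/8. Work downward with a_k = (k+1)(k+2) a_{k+2} / ((k - 5)(k + 6)):
  a_3 = (4)(5)(63/8) / ((3 - 5)(3 + 6)) = (315/2)/(-18) = -35/4
  a_1 = (2)(3)(-35/4) / ((1 - 5)(1 + 6)) = (-105/2)/(-28) = 15/8
Hence P_5(x) = 63 x^5/8 - 35 x^3/4 + 15 x/8.

P_5(x); series = 63 x^5/8 - 35 x^3/4 + 15 x/8


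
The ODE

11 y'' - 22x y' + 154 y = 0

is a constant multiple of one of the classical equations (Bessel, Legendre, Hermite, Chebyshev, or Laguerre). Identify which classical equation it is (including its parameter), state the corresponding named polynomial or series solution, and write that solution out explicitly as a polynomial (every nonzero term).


All three coefficients share the factor 11; dividing through by 11 gives  y'' - 2x y' + 14 y = 0.
This matches the Hermite equation y'' - 2x y' + 2n y = 0 with 2n = 14, so n = 7; the polynomial solution is H_7(x).
With y = sum_k a_k x^k, matching x^k gives (k+2)(k+1) a_{k+2} = 2(k - n) a_k = 2(k - 7) a_k. The right side vanishes at k = 7, so the series with the parity of 7 terminates at degree 7.
Standard normalization: leading coefficient of H_n is 2^n, so a_7 = 2^7 = 128. Work downward with a_k = (k+1)(k+2) a_{k+2} / (2(k - n)):
  a_5 = (6)(7)(128) / (2(5 - 7)) = 5376/(-4) = -1344
  a_3 = (4)(5)(-1344) / (2(3 - 7)) = -26880/(-8) = 3360
  a_1 = (2)(3)(3360) / (2(1 - 7)) = 20160/(-12) = -1680
Hence H_7(x) = 128 x^7 - 1344 x^5 + 3360 x^3 - 1680 x.

H_7(x); series = 128 x^7 - 1344 x^5 + 3360 x^3 - 1680 x


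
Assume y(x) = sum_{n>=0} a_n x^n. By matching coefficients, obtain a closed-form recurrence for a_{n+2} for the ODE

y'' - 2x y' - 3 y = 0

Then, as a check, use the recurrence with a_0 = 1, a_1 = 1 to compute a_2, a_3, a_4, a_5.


Substitute y = sum_n a_n x^n.
y''(x) has coefficient (n+2)(n+1) a_{n+2} at x^n;
-2 x y'(x) has coefficient -2 n a_n at x^n (shift);
-3 y(x) has coefficient -3 a_n at x^n.
Matching x^n: (n+2)(n+1) a_{n+2} + (-2n - 3) a_n = 0.
Thus a_{n+2} = (2n + 3) / ((n+1)(n+2)) * a_n.

Check with a_0 = 1, a_1 = 1 (apply the recurrence for n = 0, 1, 2, 3): a_0 = 1, a_1 = 1, a_2 = 3/2, a_3 = 5/6, a_4 = 7/8, a_5 = 3/8.

a_(n+2) = (2n + 3) / ((n+1)(n+2)) * a_n; check: a_0 = 1, a_1 = 1, a_2 = 3/2, a_3 = 5/6, a_4 = 7/8, a_5 = 3/8


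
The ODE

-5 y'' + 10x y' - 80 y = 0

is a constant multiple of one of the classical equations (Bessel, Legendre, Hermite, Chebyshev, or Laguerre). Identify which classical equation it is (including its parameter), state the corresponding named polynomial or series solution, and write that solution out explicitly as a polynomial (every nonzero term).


All three coefficients share the factor -5; dividing through by -5 gives  y'' - 2x y' + 16 y = 0.
This matches the Hermite equation y'' - 2x y' + 2n y = 0 with 2n = 16, so n = 8; the polynomial solution is H_8(x).
With y = sum_k a_k x^k, matching x^k gives (k+2)(k+1) a_{k+2} = 2(k - n) a_k = 2(k - 8) a_k. The right side vanishes at k = 8, so the series with the parity of 8 terminates at degree 8.
Standard normalization: leading coefficient of H_n is 2^n, so a_8 = 2^8 = 256. Work downward with a_k = (k+1)(k+2) a_{k+2} / (2(k - n)):
  a_6 = (7)(8)(256) / (2(6 - 8)) = 14336/(-4) = -3584
  a_4 = (5)(6)(-3584) / (2(4 - 8)) = -107520/(-8) = 13440
  a_2 = (3)(4)(13440) / (2(2 - 8)) = 161280/(-12) = -13440
  a_0 = (1)(2)(-13440) / (2(0 - 8)) = -26880/(-16) = 1680
Hence H_8(x) = 256 x^8 - 3584 x^6 + 13440 x^4 - 13440 x^2 + 1680.

H_8(x); series = 256 x^8 - 3584 x^6 + 13440 x^4 - 13440 x^2 + 1680


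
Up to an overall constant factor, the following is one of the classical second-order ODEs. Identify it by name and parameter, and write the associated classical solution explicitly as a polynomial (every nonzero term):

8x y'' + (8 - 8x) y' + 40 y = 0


All three coefficients share the factor 8; dividing through by 8 gives  x y'' + (1 - x) y' + 5 y = 0.
This matches the Laguerre equation x y'' + (1 - x) y' + n y = 0 with n = 5; the polynomial solution is L_5(x).
With y = sum_k a_k x^k, matching x^k gives (k+1)k a_{k+1} + (k+1) a_{k+1} - k a_k + n a_k = 0, i.e. (k+1)^2 a_{k+1} = (k - n) a_k = (k - 5) a_k. The right side vanishes at k = 5, so the series terminates at degree 5.
Standard normalization L_n(0) = 1 gives a_0 = 1. Work upward with a_{k+1} = (k - 5) a_k / (k+1)^2:
  a_1 = (0 - 5)(1) / 1^2 = -5/1 = -5
  a_2 = (1 - 5)(-5) / 2^2 = 20/4 = 5
  a_3 = (2 - 5)(5) / 3^2 = -15/9 = -5/3
  a_4 = (3 - 5)(-5/3) / 4^2 = (10/3)/16 = 5/24
  a_5 = (4 - 5)(5/24) / 5^2 = (-5/24)/25 = -1/120
Hence L_5(x) = -x^5/120 + 5 x^4/24 - 5 x^3/3 + 5 x^2 - 5 x + 1.

L_5(x); series = -x^5/120 + 5 x^4/24 - 5 x^3/3 + 5 x^2 - 5 x + 1


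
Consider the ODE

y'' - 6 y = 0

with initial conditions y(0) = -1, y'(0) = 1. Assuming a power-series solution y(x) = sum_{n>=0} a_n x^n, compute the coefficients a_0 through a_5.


Ansatz: y(x) = sum_{n>=0} a_n x^n, so y'(x) = sum_{n>=1} n a_n x^(n-1) and y''(x) = sum_{n>=2} n(n-1) a_n x^(n-2).
Substitute into P(x) y'' + Q(x) y' + R(x) y = 0 with P(x) = 1, Q(x) = 0, R(x) = -6, and match powers of x.
Initial conditions: a_0 = -1, a_1 = 1.
Setting the coefficient of each power of x to zero and solving order by order (substituting the coefficients already found):
  x^0: 2 a_2 - 6 a_0 = 0  ->  2 a_2 = 6 a_0 = -6  ->  a_2 = -3
  x^1: 6 a_3 - 6 a_1 = 0  ->  6 a_3 = 6 a_1 = 6  ->  a_3 = 1
  x^2: 12 a_4 - 6 a_2 = 0  ->  12 a_4 = 6 a_2 = -18  ->  a_4 = -3/2
  x^3: 20 a_5 - 6 a_3 = 0  ->  20 a_5 = 6 a_3 = 6  ->  a_5 = 3/10
Truncated series: y(x) = -1 + x - 3 x^2 + x^3 - (3/2) x^4 + (3/10) x^5 + O(x^6).

a_0 = -1; a_1 = 1; a_2 = -3; a_3 = 1; a_4 = -3/2; a_5 = 3/10


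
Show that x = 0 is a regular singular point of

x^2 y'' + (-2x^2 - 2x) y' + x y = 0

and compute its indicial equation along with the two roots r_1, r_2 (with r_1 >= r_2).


Divide by x^2 to reach normal form y'' + P_1(x) y' + P_2(x) y = 0 with P_1(x) = -2 - 2/x and P_2(x) = 1/x.
x = 0 is a singular point because the y'-coefficient -2 - 2/x has a pole at x = 0 and the y-coefficient 1/x has a pole at x = 0.
It is a regular singular point because x P_1(x) = p(x) = -2x - 2 and x^2 P_2(x) = q(x) = x are polynomials, hence analytic at x = 0.
p(0) = -2,  q(0) = 0.
Indicial equation: r(r-1) + p(0) r + q(0) = 0, i.e. r^2 + (p(0) - 1) r + q(0) = 0, i.e. r^2 - 3 r = 0.
Discriminant: (-3)^2 - 4(0) = 9, so r = (3 ± 3)/2.
Solving: r_1 = 3, r_2 = 0.

indicial: r^2 - 3 r = 0; roots r_1 = 3, r_2 = 0


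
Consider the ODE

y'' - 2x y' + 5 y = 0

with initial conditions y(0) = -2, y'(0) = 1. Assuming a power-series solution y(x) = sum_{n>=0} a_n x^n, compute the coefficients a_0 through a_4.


Ansatz: y(x) = sum_{n>=0} a_n x^n, so y'(x) = sum_{n>=1} n a_n x^(n-1) and y''(x) = sum_{n>=2} n(n-1) a_n x^(n-2).
Substitute into P(x) y'' + Q(x) y' + R(x) y = 0 with P(x) = 1, Q(x) = -2x, R(x) = 5, and match powers of x.
Initial conditions: a_0 = -2, a_1 = 1.
Setting the coefficient of each power of x to zero and solving order by order (substituting the coefficients already found):
  x^0: 2 a_2 + 5 a_0 = 0  ->  2 a_2 = -5 a_0 = 10  ->  a_2 = 5
  x^1: 6 a_3 + 3 a_1 = 0  ->  6 a_3 = -3 a_1 = -3  ->  a_3 = -1/2
  x^2: 12 a_4 + a_2 = 0  ->  12 a_4 = -a_2 = -5  ->  a_4 = -5/12
Truncated series: y(x) = -2 + x + 5 x^2 - (1/2) x^3 - (5/12) x^4 + O(x^5).

a_0 = -2; a_1 = 1; a_2 = 5; a_3 = -1/2; a_4 = -5/12


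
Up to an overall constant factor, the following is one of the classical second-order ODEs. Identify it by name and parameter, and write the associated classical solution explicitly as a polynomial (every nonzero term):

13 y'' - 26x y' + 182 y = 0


All three coefficients share the factor 13; dividing through by 13 gives  y'' - 2x y' + 14 y = 0.
This matches the Hermite equation y'' - 2x y' + 2n y = 0 with 2n = 14, so n = 7; the polynomial solution is H_7(x).
With y = sum_k a_k x^k, matching x^k gives (k+2)(k+1) a_{k+2} = 2(k - n) a_k = 2(k - 7) a_k. The right side vanishes at k = 7, so the series with the parity of 7 terminates at degree 7.
Standard normalization: leading coefficient of H_n is 2^n, so a_7 = 2^7 = 128. Work downward with a_k = (k+1)(k+2) a_{k+2} / (2(k - n)):
  a_5 = (6)(7)(128) / (2(5 - 7)) = 5376/(-4) = -1344
  a_3 = (4)(5)(-1344) / (2(3 - 7)) = -26880/(-8) = 3360
  a_1 = (2)(3)(3360) / (2(1 - 7)) = 20160/(-12) = -1680
Hence H_7(x) = 128 x^7 - 1344 x^5 + 3360 x^3 - 1680 x.

H_7(x); series = 128 x^7 - 1344 x^5 + 3360 x^3 - 1680 x


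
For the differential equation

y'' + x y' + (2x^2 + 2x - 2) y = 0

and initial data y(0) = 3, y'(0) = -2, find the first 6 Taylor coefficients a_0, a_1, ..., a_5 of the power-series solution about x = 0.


Ansatz: y(x) = sum_{n>=0} a_n x^n, so y'(x) = sum_{n>=1} n a_n x^(n-1) and y''(x) = sum_{n>=2} n(n-1) a_n x^(n-2).
Substitute into P(x) y'' + Q(x) y' + R(x) y = 0 with P(x) = 1, Q(x) = x, R(x) = 2x^2 + 2x - 2, and match powers of x.
Initial conditions: a_0 = 3, a_1 = -2.
Setting the coefficient of each power of x to zero and solving order by order (substituting the coefficients already found):
  x^0: 2 a_2 - 2 a_0 = 0  ->  2 a_2 = 2 a_0 = 6  ->  a_2 = 3
  x^1: 6 a_3 - a_1 + 2 a_0 = 0  ->  6 a_3 = a_1 - 2 a_0 = -8  ->  a_3 = -4/3
  x^2: 12 a_4 + 2 a_1 + 2 a_0 = 0  ->  12 a_4 = -2 a_1 - 2 a_0 = -2  ->  a_4 = -1/6
  x^3: 20 a_5 + a_3 + 2 a_2 + 2 a_1 = 0  ->  20 a_5 = -a_3 - 2 a_2 - 2 a_1 = -2/3  ->  a_5 = -1/30
Truncated series: y(x) = 3 - 2 x + 3 x^2 - (4/3) x^3 - (1/6) x^4 - (1/30) x^5 + O(x^6).

a_0 = 3; a_1 = -2; a_2 = 3; a_3 = -4/3; a_4 = -1/6; a_5 = -1/30


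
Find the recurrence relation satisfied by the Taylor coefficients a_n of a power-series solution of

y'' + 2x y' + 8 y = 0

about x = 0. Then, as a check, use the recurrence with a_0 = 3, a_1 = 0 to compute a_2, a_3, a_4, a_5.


Substitute y = sum_n a_n x^n.
y''(x) has coefficient (n+2)(n+1) a_{n+2} at x^n;
2 x y'(x) has coefficient 2 n a_n at x^n (shift);
8 y(x) has coefficient 8 a_n at x^n.
Matching x^n: (n+2)(n+1) a_{n+2} + (2n + 8) a_n = 0.
Thus a_{n+2} = (-2n - 8) / ((n+1)(n+2)) * a_n.

Check with a_0 = 3, a_1 = 0 (apply the recurrence for n = 0, 1, 2, 3): a_0 = 3, a_1 = 0, a_2 = -12, a_3 = 0, a_4 = 12, a_5 = 0.

a_(n+2) = (-2n - 8) / ((n+1)(n+2)) * a_n; check: a_0 = 3, a_1 = 0, a_2 = -12, a_3 = 0, a_4 = 12, a_5 = 0


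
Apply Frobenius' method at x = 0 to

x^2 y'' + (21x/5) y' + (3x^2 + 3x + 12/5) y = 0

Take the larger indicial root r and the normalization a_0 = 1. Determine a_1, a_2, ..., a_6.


Write in Frobenius form y'' + (p(x)/x) y' + (q(x)/x^2) y = 0:
  p(x) = 21/5,  q(x) = 3x^2 + 3x + 12/5.
Indicial equation: r(r-1) + (21/5) r + (12/5) = 0 -> roots r_1 = -6/5, r_2 = -2.
Take r = r_1 = -6/5. Let y(x) = x^r sum_{n>=0} a_n x^n with a_0 = 1.
Substitute y = x^r sum a_n x^n and match x^{r+n}. The recurrence is
  D(n) a_n + 3 a_{n-1} + 3 a_{n-2} = 0,  where D(n) = (r+n)(r+n-1) + (21/5)(r+n) + (12/5).
  a_n = [-3 a_{n-1} - 3 a_{n-2}] / D(n).
Since the indicial polynomial factors as (r - r_1)(r - r_2), D(n) = (r_1 + n - r_1)(r_1 + n - r_2) = n(n + 4/5).
Evaluating step by step (a_0 = 1):
  n = 1: D(1) = 1(1 + 4/5) = 9/5; numerator = -3(1) = -3; a_1 = (-3)/(9/5) = -5/3
  n = 2: D(2) = 2(2 + 4/5) = 28/5; numerator = -3(-5/3) - 3(1) = 2; a_2 = (2)/(28/5) = 5/14
  n = 3: D(3) = 3(3 + 4/5) = 57/5; numerator = -3(5/14) - 3(-5/3) = 55/14; a_3 = (55/14)/(57/5) = 275/798
  n = 4: D(4) = 4(4 + 4/5) = 96/5; numerator = -3(275/798) - 3(5/14) = -40/19; a_4 = (-40/19)/(96/5) = -25/228
  n = 5: D(5) = 5(5 + 4/5) = 29; numerator = -3(-25/228) - 3(275/798) = -375/532; a_5 = (-375/532)/(29) = -375/15428
  n = 6: D(6) = 6(6 + 4/5) = 204/5; numerator = -3(-375/15428) - 3(-25/228) = 1550/3857; a_6 = (1550/3857)/(204/5) = 3875/393414

r = -6/5; a_0 = 1; a_1 = -5/3; a_2 = 5/14; a_3 = 275/798; a_4 = -25/228; a_5 = -375/15428; a_6 = 3875/393414


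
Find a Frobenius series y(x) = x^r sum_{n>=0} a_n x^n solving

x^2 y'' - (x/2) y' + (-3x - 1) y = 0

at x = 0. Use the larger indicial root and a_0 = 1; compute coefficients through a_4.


Write in Frobenius form y'' + (p(x)/x) y' + (q(x)/x^2) y = 0:
  p(x) = -1/2,  q(x) = -3x - 1.
Indicial equation: r(r-1) + (-1/2) r + (-1) = 0 -> roots r_1 = 2, r_2 = -1/2.
Take r = r_1 = 2. Let y(x) = x^r sum_{n>=0} a_n x^n with a_0 = 1.
Substitute y = x^r sum a_n x^n and match x^{r+n}. The recurrence is
  D(n) a_n - 3 a_{n-1} = 0,  where D(n) = (r+n)(r+n-1) + (-1/2)(r+n) + (-1).
  a_n = 3 / D(n) * a_{n-1}.
Since the indicial polynomial factors as (r - r_1)(r - r_2), D(n) = (r_1 + n - r_1)(r_1 + n - r_2) = n(n + 5/2).
Evaluating step by step (a_0 = 1):
  n = 1: D(1) = 1(1 + 5/2) = 7/2; numerator = 3(1) = 3; a_1 = (3)/(7/2) = 6/7
  n = 2: D(2) = 2(2 + 5/2) = 9; numerator = 3(6/7) = 18/7; a_2 = (18/7)/(9) = 2/7
  n = 3: D(3) = 3(3 + 5/2) = 33/2; numerator = 3(2/7) = 6/7; a_3 = (6/7)/(33/2) = 4/77
  n = 4: D(4) = 4(4 + 5/2) = 26; numerator = 3(4/77) = 12/77; a_4 = (12/77)/(26) = 6/1001

r = 2; a_0 = 1; a_1 = 6/7; a_2 = 2/7; a_3 = 4/77; a_4 = 6/1001


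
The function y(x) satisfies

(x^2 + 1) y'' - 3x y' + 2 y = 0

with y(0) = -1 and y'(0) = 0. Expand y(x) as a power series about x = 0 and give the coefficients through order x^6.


Ansatz: y(x) = sum_{n>=0} a_n x^n, so y'(x) = sum_{n>=1} n a_n x^(n-1) and y''(x) = sum_{n>=2} n(n-1) a_n x^(n-2).
Substitute into P(x) y'' + Q(x) y' + R(x) y = 0 with P(x) = x^2 + 1, Q(x) = -3x, R(x) = 2, and match powers of x.
Initial conditions: a_0 = -1, a_1 = 0.
Setting the coefficient of each power of x to zero and solving order by order (substituting the coefficients already found):
  x^0: 2 a_2 + 2 a_0 = 0  ->  2 a_2 = -2 a_0 = 2  ->  a_2 = 1
  x^1: 6 a_3 - a_1 = 0  ->  6 a_3 = a_1 = 0  ->  a_3 = 0
  x^2: 12 a_4 - 2 a_2 = 0  ->  12 a_4 = 2 a_2 = 2  ->  a_4 = 1/6
  x^3: 20 a_5 - a_3 = 0  ->  20 a_5 = a_3 = 0  ->  a_5 = 0
  x^4: 30 a_6 + 2 a_4 = 0  ->  30 a_6 = -2 a_4 = -1/3  ->  a_6 = -1/90
Truncated series: y(x) = -1 + x^2 + (1/6) x^4 - (1/90) x^6 + O(x^7).

a_0 = -1; a_1 = 0; a_2 = 1; a_3 = 0; a_4 = 1/6; a_5 = 0; a_6 = -1/90


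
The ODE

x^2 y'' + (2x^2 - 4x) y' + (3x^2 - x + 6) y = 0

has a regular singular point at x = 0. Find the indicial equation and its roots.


Divide by x^2 to reach normal form y'' + P_1(x) y' + P_2(x) y = 0 with P_1(x) = 2 - 4/x and P_2(x) = 3 - 1/x + 6/x^2.
x = 0 is a singular point because the y'-coefficient 2 - 4/x has a pole at x = 0 and the y-coefficient 3 - 1/x + 6/x^2 has a pole at x = 0.
It is a regular singular point because x P_1(x) = p(x) = 2x - 4 and x^2 P_2(x) = q(x) = 3x^2 - x + 6 are polynomials, hence analytic at x = 0.
p(0) = -4,  q(0) = 6.
Indicial equation: r(r-1) + p(0) r + q(0) = 0, i.e. r^2 + (p(0) - 1) r + q(0) = 0, i.e. r^2 - 5 r + 6 = 0.
Discriminant: (-5)^2 - 4(6) = 1, so r = (5 ± 1)/2.
Solving: r_1 = 3, r_2 = 2.

indicial: r^2 - 5 r + 6 = 0; roots r_1 = 3, r_2 = 2


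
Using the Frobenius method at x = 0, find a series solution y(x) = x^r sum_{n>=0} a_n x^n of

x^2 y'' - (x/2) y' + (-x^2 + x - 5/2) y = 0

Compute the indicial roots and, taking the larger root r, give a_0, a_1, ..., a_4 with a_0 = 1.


Write in Frobenius form y'' + (p(x)/x) y' + (q(x)/x^2) y = 0:
  p(x) = -1/2,  q(x) = -x^2 + x - 5/2.
Indicial equation: r(r-1) + (-1/2) r + (-5/2) = 0 -> roots r_1 = 5/2, r_2 = -1.
Take r = r_1 = 5/2. Let y(x) = x^r sum_{n>=0} a_n x^n with a_0 = 1.
Substitute y = x^r sum a_n x^n and match x^{r+n}. The recurrence is
  D(n) a_n + 1 a_{n-1} - 1 a_{n-2} = 0,  where D(n) = (r+n)(r+n-1) + (-1/2)(r+n) + (-5/2).
  a_n = [-1 a_{n-1} + 1 a_{n-2}] / D(n).
Since the indicial polynomial factors as (r - r_1)(r - r_2), D(n) = (r_1 + n - r_1)(r_1 + n - r_2) = n(n + 7/2).
Evaluating step by step (a_0 = 1):
  n = 1: D(1) = 1(1 + 7/2) = 9/2; numerator = -1(1) = -1; a_1 = (-1)/(9/2) = -2/9
  n = 2: D(2) = 2(2 + 7/2) = 11; numerator = -1(-2/9) + 1(1) = 11/9; a_2 = (11/9)/(11) = 1/9
  n = 3: D(3) = 3(3 + 7/2) = 39/2; numerator = -1(1/9) + 1(-2/9) = -1/3; a_3 = (-1/3)/(39/2) = -2/117
  n = 4: D(4) = 4(4 + 7/2) = 30; numerator = -1(-2/117) + 1(1/9) = 5/39; a_4 = (5/39)/(30) = 1/234

r = 5/2; a_0 = 1; a_1 = -2/9; a_2 = 1/9; a_3 = -2/117; a_4 = 1/234


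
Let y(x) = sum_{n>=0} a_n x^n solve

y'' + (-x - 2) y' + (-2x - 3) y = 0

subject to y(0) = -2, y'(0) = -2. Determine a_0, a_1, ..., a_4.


Ansatz: y(x) = sum_{n>=0} a_n x^n, so y'(x) = sum_{n>=1} n a_n x^(n-1) and y''(x) = sum_{n>=2} n(n-1) a_n x^(n-2).
Substitute into P(x) y'' + Q(x) y' + R(x) y = 0 with P(x) = 1, Q(x) = -x - 2, R(x) = -2x - 3, and match powers of x.
Initial conditions: a_0 = -2, a_1 = -2.
Setting the coefficient of each power of x to zero and solving order by order (substituting the coefficients already found):
  x^0: 2 a_2 - 2 a_1 - 3 a_0 = 0  ->  2 a_2 = 2 a_1 + 3 a_0 = -10  ->  a_2 = -5
  x^1: 6 a_3 - 4 a_2 - 4 a_1 - 2 a_0 = 0  ->  6 a_3 = 4 a_2 + 4 a_1 + 2 a_0 = -32  ->  a_3 = -16/3
  x^2: 12 a_4 - 6 a_3 - 5 a_2 - 2 a_1 = 0  ->  12 a_4 = 6 a_3 + 5 a_2 + 2 a_1 = -61  ->  a_4 = -61/12
Truncated series: y(x) = -2 - 2 x - 5 x^2 - (16/3) x^3 - (61/12) x^4 + O(x^5).

a_0 = -2; a_1 = -2; a_2 = -5; a_3 = -16/3; a_4 = -61/12


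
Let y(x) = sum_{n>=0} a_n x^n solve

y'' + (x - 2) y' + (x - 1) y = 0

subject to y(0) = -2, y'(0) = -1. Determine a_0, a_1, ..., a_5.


Ansatz: y(x) = sum_{n>=0} a_n x^n, so y'(x) = sum_{n>=1} n a_n x^(n-1) and y''(x) = sum_{n>=2} n(n-1) a_n x^(n-2).
Substitute into P(x) y'' + Q(x) y' + R(x) y = 0 with P(x) = 1, Q(x) = x - 2, R(x) = x - 1, and match powers of x.
Initial conditions: a_0 = -2, a_1 = -1.
Setting the coefficient of each power of x to zero and solving order by order (substituting the coefficients already found):
  x^0: 2 a_2 - 2 a_1 - a_0 = 0  ->  2 a_2 = 2 a_1 + a_0 = -4  ->  a_2 = -2
  x^1: 6 a_3 - 4 a_2 + a_0 = 0  ->  6 a_3 = 4 a_2 - a_0 = -6  ->  a_3 = -1
  x^2: 12 a_4 - 6 a_3 + a_2 + a_1 = 0  ->  12 a_4 = 6 a_3 - a_2 - a_1 = -3  ->  a_4 = -1/4
  x^3: 20 a_5 - 8 a_4 + 2 a_3 + a_2 = 0  ->  20 a_5 = 8 a_4 - 2 a_3 - a_2 = 2  ->  a_5 = 1/10
Truncated series: y(x) = -2 - x - 2 x^2 - x^3 - (1/4) x^4 + (1/10) x^5 + O(x^6).

a_0 = -2; a_1 = -1; a_2 = -2; a_3 = -1; a_4 = -1/4; a_5 = 1/10


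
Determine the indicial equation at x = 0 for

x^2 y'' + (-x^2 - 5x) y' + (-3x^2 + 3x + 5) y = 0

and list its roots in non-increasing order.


Divide by x^2 to reach normal form y'' + P_1(x) y' + P_2(x) y = 0 with P_1(x) = -1 - 5/x and P_2(x) = -3 + 3/x + 5/x^2.
x = 0 is a singular point because the y'-coefficient -1 - 5/x has a pole at x = 0 and the y-coefficient -3 + 3/x + 5/x^2 has a pole at x = 0.
It is a regular singular point because x P_1(x) = p(x) = -x - 5 and x^2 P_2(x) = q(x) = -3x^2 + 3x + 5 are polynomials, hence analytic at x = 0.
p(0) = -5,  q(0) = 5.
Indicial equation: r(r-1) + p(0) r + q(0) = 0, i.e. r^2 + (p(0) - 1) r + q(0) = 0, i.e. r^2 - 6 r + 5 = 0.
Discriminant: (-6)^2 - 4(5) = 16, so r = (6 ± 4)/2.
Solving: r_1 = 5, r_2 = 1.

indicial: r^2 - 6 r + 5 = 0; roots r_1 = 5, r_2 = 1


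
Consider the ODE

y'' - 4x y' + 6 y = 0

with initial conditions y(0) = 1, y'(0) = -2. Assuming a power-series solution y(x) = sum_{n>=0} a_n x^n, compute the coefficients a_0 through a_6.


Ansatz: y(x) = sum_{n>=0} a_n x^n, so y'(x) = sum_{n>=1} n a_n x^(n-1) and y''(x) = sum_{n>=2} n(n-1) a_n x^(n-2).
Substitute into P(x) y'' + Q(x) y' + R(x) y = 0 with P(x) = 1, Q(x) = -4x, R(x) = 6, and match powers of x.
Initial conditions: a_0 = 1, a_1 = -2.
Setting the coefficient of each power of x to zero and solving order by order (substituting the coefficients already found):
  x^0: 2 a_2 + 6 a_0 = 0  ->  2 a_2 = -6 a_0 = -6  ->  a_2 = -3
  x^1: 6 a_3 + 2 a_1 = 0  ->  6 a_3 = -2 a_1 = 4  ->  a_3 = 2/3
  x^2: 12 a_4 - 2 a_2 = 0  ->  12 a_4 = 2 a_2 = -6  ->  a_4 = -1/2
  x^3: 20 a_5 - 6 a_3 = 0  ->  20 a_5 = 6 a_3 = 4  ->  a_5 = 1/5
  x^4: 30 a_6 - 10 a_4 = 0  ->  30 a_6 = 10 a_4 = -5  ->  a_6 = -1/6
Truncated series: y(x) = 1 - 2 x - 3 x^2 + (2/3) x^3 - (1/2) x^4 + (1/5) x^5 - (1/6) x^6 + O(x^7).

a_0 = 1; a_1 = -2; a_2 = -3; a_3 = 2/3; a_4 = -1/2; a_5 = 1/5; a_6 = -1/6


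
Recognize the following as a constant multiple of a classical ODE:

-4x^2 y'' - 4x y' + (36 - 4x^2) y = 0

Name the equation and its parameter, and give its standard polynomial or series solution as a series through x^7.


All three coefficients share the factor -4; dividing through by -4 gives  x^2 y'' + x y' + (x^2 - 9) y = 0.
This matches the Bessel equation x^2 y'' + x y' + (x^2 - nu^2) y = 0 with nu^2 = 9, so nu = 3; the solution bounded at x = 0 is J_3(x).
Frobenius at x = 0: indicial roots ±nu; for r = nu the recurrence k(k + 2nu) c_k = -c_{k-2} gives the standard series J_nu(x) = sum_{k>=0} (-1)^k / (k! (k+nu)!) (x/2)^(2k+nu). Evaluate the first 3 terms:
  k = 0: (-1)^0 / (0! * 3! * 2^3) x^3 = 1/(1*6*8) x^3 = (1/48) x^3
  k = 1: (-1)^1 / (1! * 4! * 2^5) x^5 = -1/(1*24*32) x^5 = (-1/768) x^5
  k = 2: (-1)^2 / (2! * 5! * 2^7) x^7 = 1/(2*120*128) x^7 = (1/30720) x^7
Hence J_3(x) = x^7/30720 - x^5/768 + x^3/48 + ....

J_3(x); series = x^7/30720 - x^5/768 + x^3/48


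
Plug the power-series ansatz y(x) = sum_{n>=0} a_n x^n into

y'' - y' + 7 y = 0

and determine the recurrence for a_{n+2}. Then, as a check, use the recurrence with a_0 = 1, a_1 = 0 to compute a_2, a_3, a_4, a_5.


Substitute y = sum_n a_n x^n.
y''(x) has coefficient (n+2)(n+1) a_{n+2} at x^n;
-y'(x) has coefficient -(n+1) a_{n+1} at x^n;
7 y(x) has coefficient 7 a_n at x^n.
Matching x^n: (n+2)(n+1) a_{n+2} - (n+1) a_{n+1} + 7 a_n = 0.
Thus a_{n+2} = [(n+1) a_{n+1} - 7 a_n] / ((n+1)(n+2)).

Check with a_0 = 1, a_1 = 0 (apply the recurrence for n = 0, 1, 2, 3): a_0 = 1, a_1 = 0, a_2 = -7/2, a_3 = -7/6, a_4 = 7/4, a_5 = 91/120.

a_(n+2) = [(n+1) a_(n+1) - 7 a_n] / ((n+1)(n+2)); check: a_0 = 1, a_1 = 0, a_2 = -7/2, a_3 = -7/6, a_4 = 7/4, a_5 = 91/120


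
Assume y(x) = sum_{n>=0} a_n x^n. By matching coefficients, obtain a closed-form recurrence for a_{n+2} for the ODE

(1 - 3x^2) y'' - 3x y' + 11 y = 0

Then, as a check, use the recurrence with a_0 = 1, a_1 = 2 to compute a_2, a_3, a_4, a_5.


Substitute y = sum_n a_n x^n.
(1 - 3 x^2) y'' contributes (n+2)(n+1) a_{n+2} - 3 n(n-1) a_n at x^n.
-3 x y'(x) contributes -3 n a_n at x^n.
11 y(x) contributes 11 a_n at x^n.
Matching x^n: (n+2)(n+1) a_{n+2} + (-3 n(n-1) - 3 n + 11) a_n = 0.
Thus a_{n+2} = (3 n(n-1) + 3 n - 11) / ((n+1)(n+2)) * a_n.

Check with a_0 = 1, a_1 = 2 (apply the recurrence for n = 0, 1, 2, 3): a_0 = 1, a_1 = 2, a_2 = -11/2, a_3 = -8/3, a_4 = -11/24, a_5 = -32/15.

a_(n+2) = (3 n(n-1) + 3 n - 11) / ((n+1)(n+2)) * a_n; check: a_0 = 1, a_1 = 2, a_2 = -11/2, a_3 = -8/3, a_4 = -11/24, a_5 = -32/15


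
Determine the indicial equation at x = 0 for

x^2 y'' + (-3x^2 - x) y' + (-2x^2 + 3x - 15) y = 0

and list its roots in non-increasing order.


Divide by x^2 to reach normal form y'' + P_1(x) y' + P_2(x) y = 0 with P_1(x) = -3 - 1/x and P_2(x) = -2 + 3/x - 15/x^2.
x = 0 is a singular point because the y'-coefficient -3 - 1/x has a pole at x = 0 and the y-coefficient -2 + 3/x - 15/x^2 has a pole at x = 0.
It is a regular singular point because x P_1(x) = p(x) = -3x - 1 and x^2 P_2(x) = q(x) = -2x^2 + 3x - 15 are polynomials, hence analytic at x = 0.
p(0) = -1,  q(0) = -15.
Indicial equation: r(r-1) + p(0) r + q(0) = 0, i.e. r^2 + (p(0) - 1) r + q(0) = 0, i.e. r^2 - 2 r - 15 = 0.
Discriminant: (-2)^2 - 4(-15) = 64, so r = (2 ± 8)/2.
Solving: r_1 = 5, r_2 = -3.

indicial: r^2 - 2 r - 15 = 0; roots r_1 = 5, r_2 = -3


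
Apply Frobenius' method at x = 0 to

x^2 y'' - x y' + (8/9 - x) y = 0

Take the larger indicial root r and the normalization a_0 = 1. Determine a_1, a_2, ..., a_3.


Write in Frobenius form y'' + (p(x)/x) y' + (q(x)/x^2) y = 0:
  p(x) = -1,  q(x) = 8/9 - x.
Indicial equation: r(r-1) + (-1) r + (8/9) = 0 -> roots r_1 = 4/3, r_2 = 2/3.
Take r = r_1 = 4/3. Let y(x) = x^r sum_{n>=0} a_n x^n with a_0 = 1.
Substitute y = x^r sum a_n x^n and match x^{r+n}. The recurrence is
  D(n) a_n - 1 a_{n-1} = 0,  where D(n) = (r+n)(r+n-1) + (-1)(r+n) + (8/9).
  a_n = 1 / D(n) * a_{n-1}.
Since the indicial polynomial factors as (r - r_1)(r - r_2), D(n) = (r_1 + n - r_1)(r_1 + n - r_2) = n(n + 2/3).
Evaluating step by step (a_0 = 1):
  n = 1: D(1) = 1(1 + 2/3) = 5/3; numerator = 1(1) = 1; a_1 = (1)/(5/3) = 3/5
  n = 2: D(2) = 2(2 + 2/3) = 16/3; numerator = 1(3/5) = 3/5; a_2 = (3/5)/(16/3) = 9/80
  n = 3: D(3) = 3(3 + 2/3) = 11; numerator = 1(9/80) = 9/80; a_3 = (9/80)/(11) = 9/880

r = 4/3; a_0 = 1; a_1 = 3/5; a_2 = 9/80; a_3 = 9/880


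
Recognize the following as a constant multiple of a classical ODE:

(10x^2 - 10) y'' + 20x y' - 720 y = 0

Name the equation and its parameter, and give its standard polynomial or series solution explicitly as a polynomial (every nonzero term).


All three coefficients share the factor -10; dividing through by -10 gives  (1 - x^2) y'' - 2x y' + 72 y = 0.
This matches the Legendre equation (1 - x^2) y'' - 2x y' + n(n+1) y = 0 (note the -2x y' term) with n(n+1) = 72, so n = 8; the polynomial solution is P_8(x).
With y = sum_k a_k x^k, matching x^k gives (k+2)(k+1) a_{k+2} = [k(k+1) - n(n+1)] a_k = (k - 8)(k + 9) a_k. The right side vanishes at k = 8, so the series with the parity of 8 terminates at degree 8.
Standard normalization (P_n(1) = 1): leading coefficient (2n)!/(2^n (n!)^2) = 20922789888000/(256*1625702400) = 6435/128, so a_8 = 6435/128. Work downward with a_k = (k+1)(k+2) a_{k+2} / ((k - 8)(k + 9)):
  a_6 = (7)(8)(6435/128) / ((6 - 8)(6 + 9)) = (45045/16)/(-30) = -3003/32
  a_4 = (5)(6)(-3003/32) / ((4 - 8)(4 + 9)) = (-45045/16)/(-52) = 3465/64
  a_2 = (3)(4)(3465/64) / ((2 - 8)(2 + 9)) = (10395/16)/(-66) = -315/32
  a_0 = (1)(2)(-315/32) / ((0 - 8)(0 + 9)) = (-315/16)/(-72) = 35/128
Hence P_8(x) = 6435 x^8/128 - 3003 x^6/32 + 3465 x^4/64 - 315 x^2/32 + 35/128.

P_8(x); series = 6435 x^8/128 - 3003 x^6/32 + 3465 x^4/64 - 315 x^2/32 + 35/128


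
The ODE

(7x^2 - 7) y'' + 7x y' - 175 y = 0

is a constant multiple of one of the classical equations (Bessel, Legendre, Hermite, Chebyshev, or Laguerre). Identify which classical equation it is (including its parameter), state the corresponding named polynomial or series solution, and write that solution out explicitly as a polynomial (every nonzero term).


All three coefficients share the factor -7; dividing through by -7 gives  (1 - x^2) y'' - x y' + 25 y = 0.
This matches the Chebyshev equation (1 - x^2) y'' - x y' + n^2 y = 0 (note the -x y' term, not -2x y') with n^2 = 25, so n = 5; the polynomial solution is T_5(x).
With y = sum_k a_k x^k, matching x^k gives (k+2)(k+1) a_{k+2} = (k^2 - n^2) a_k = (k - 5)(k + 5) a_k. The right side vanishes at k = 5, so the series with the parity of 5 terminates at degree 5.
Standard normalization: leading coefficient of T_n is 2^(n-1), so a_5 = 2^4 = 16. Work downward with a_k = (k+1)(k+2) a_{k+2} / ((k - 5)(k + 5)):
  a_3 = (4)(5)(16) / ((3 - 5)(3 + 5)) = 320/(-16) = -20
  a_1 = (2)(3)(-20) / ((1 - 5)(1 + 5)) = -120/(-24) = 5
Hence T_5(x) = 16 x^5 - 20 x^3 + 5 x.

T_5(x); series = 16 x^5 - 20 x^3 + 5 x


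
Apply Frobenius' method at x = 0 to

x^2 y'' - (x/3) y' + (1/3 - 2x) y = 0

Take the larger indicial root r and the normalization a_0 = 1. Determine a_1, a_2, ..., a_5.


Write in Frobenius form y'' + (p(x)/x) y' + (q(x)/x^2) y = 0:
  p(x) = -1/3,  q(x) = 1/3 - 2x.
Indicial equation: r(r-1) + (-1/3) r + (1/3) = 0 -> roots r_1 = 1, r_2 = 1/3.
Take r = r_1 = 1. Let y(x) = x^r sum_{n>=0} a_n x^n with a_0 = 1.
Substitute y = x^r sum a_n x^n and match x^{r+n}. The recurrence is
  D(n) a_n - 2 a_{n-1} = 0,  where D(n) = (r+n)(r+n-1) + (-1/3)(r+n) + (1/3).
  a_n = 2 / D(n) * a_{n-1}.
Since the indicial polynomial factors as (r - r_1)(r - r_2), D(n) = (r_1 + n - r_1)(r_1 + n - r_2) = n(n + 2/3).
Evaluating step by step (a_0 = 1):
  n = 1: D(1) = 1(1 + 2/3) = 5/3; numerator = 2(1) = 2; a_1 = (2)/(5/3) = 6/5
  n = 2: D(2) = 2(2 + 2/3) = 16/3; numerator = 2(6/5) = 12/5; a_2 = (12/5)/(16/3) = 9/20
  n = 3: D(3) = 3(3 + 2/3) = 11; numerator = 2(9/20) = 9/10; a_3 = (9/10)/(11) = 9/110
  n = 4: D(4) = 4(4 + 2/3) = 56/3; numerator = 2(9/110) = 9/55; a_4 = (9/55)/(56/3) = 27/3080
  n = 5: D(5) = 5(5 + 2/3) = 85/3; numerator = 2(27/3080) = 27/1540; a_5 = (27/1540)/(85/3) = 81/130900

r = 1; a_0 = 1; a_1 = 6/5; a_2 = 9/20; a_3 = 9/110; a_4 = 27/3080; a_5 = 81/130900
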